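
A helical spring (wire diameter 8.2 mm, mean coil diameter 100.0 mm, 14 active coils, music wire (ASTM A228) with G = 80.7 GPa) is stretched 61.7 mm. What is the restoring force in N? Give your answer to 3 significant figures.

201 N

k = Gd⁴/(8D³N_a) = (80.7×10³)(8.2⁴)/(8·100.0³·14) = 3.2577 N/mm
F = k·δ = 3.2577 × 61.7 = 201 N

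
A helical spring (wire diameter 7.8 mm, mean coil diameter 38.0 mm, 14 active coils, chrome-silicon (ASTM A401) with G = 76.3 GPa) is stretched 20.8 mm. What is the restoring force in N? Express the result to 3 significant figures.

956 N

k = Gd⁴/(8D³N_a) = (76.3×10³)(7.8⁴)/(8·38.0³·14) = 45.955 N/mm
F = k·δ = 45.955 × 20.8 = 955.87 N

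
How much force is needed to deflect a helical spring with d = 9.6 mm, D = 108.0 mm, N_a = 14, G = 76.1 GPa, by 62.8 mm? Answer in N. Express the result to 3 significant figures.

k = Gd⁴/(8D³N_a) = (76.1×10³)(9.6⁴)/(8·108.0³·14) = 4.5812 N/mm
F = k·δ = 4.5812 × 62.8 = 287.7 N

288 N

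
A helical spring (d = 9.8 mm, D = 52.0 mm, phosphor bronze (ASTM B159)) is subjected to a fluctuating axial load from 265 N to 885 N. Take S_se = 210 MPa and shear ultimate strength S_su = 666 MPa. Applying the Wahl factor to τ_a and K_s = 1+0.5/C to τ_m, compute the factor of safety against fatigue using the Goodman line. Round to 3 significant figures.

C = D/d = 52.0/9.8 = 5.3061; K_W = (4C−1)/(4C−4)+0.615/C = 1.2901; K_s = 1+0.5/C = 1.0942
F_a = (F_max−F_min)/2 = 310 N; F_m = (F_max+F_min)/2 = 575 N
τ_a = K_W·8F_aD/(πd³) = 1.2901 × 43.614 = 56.265 MPa
τ_m = K_s·8F_mD/(πd³) = 1.0942 × 80.897 = 88.52 MPa
Goodman: 1/n_f = τ_a/S_se + τ_m/S_su = 56.265/210 + 88.52/666 = 0.26793 + 0.13291 = 0.40084
n_f = 1/0.40084 = 2.495

2.49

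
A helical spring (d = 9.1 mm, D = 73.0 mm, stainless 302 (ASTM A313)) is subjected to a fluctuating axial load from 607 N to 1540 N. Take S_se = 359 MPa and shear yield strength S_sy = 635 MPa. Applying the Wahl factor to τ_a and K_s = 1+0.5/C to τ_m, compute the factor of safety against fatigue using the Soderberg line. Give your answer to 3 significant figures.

1.22

C = D/d = 73.0/9.1 = 8.0220; K_W = (4C−1)/(4C−4)+0.615/C = 1.1835; K_s = 1+0.5/C = 1.0623
F_a = (F_max−F_min)/2 = 466.5 N; F_m = (F_max+F_min)/2 = 1073.5 N
τ_a = K_W·8F_aD/(πd³) = 1.1835 × 115.08 = 136.19 MPa
τ_m = K_s·8F_mD/(πd³) = 1.0623 × 264.81 = 281.32 MPa
Soderberg: 1/n_f = τ_a/S_se + τ_m/S_sy = 136.19/359 + 281.32/635 = 0.37936 + 0.44302 = 0.82238
n_f = 1/0.82238 = 1.216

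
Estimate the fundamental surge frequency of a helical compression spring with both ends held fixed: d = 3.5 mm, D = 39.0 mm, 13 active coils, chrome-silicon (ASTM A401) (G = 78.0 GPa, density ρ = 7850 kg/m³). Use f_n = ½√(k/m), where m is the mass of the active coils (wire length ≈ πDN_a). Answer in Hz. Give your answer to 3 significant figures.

62.8 Hz

k = Gd⁴/(8D³N_a) = (78.0×10³)(3.5⁴)/(8·39.0³·13) = 1.8973 N/mm = 1897.3 N/m
Wire length L = πDN_a = π·39.0·13 = 1592.8 mm
m = ρ·(πd²/4)·L = 7850 × 9.6211×10⁻⁶ m² × 1.5928 m = 0.1203 kg
f_n = ½√(k/m) = 0.5·√(1897.3/0.1203) = 0.5·√(15772) = 62.793 Hz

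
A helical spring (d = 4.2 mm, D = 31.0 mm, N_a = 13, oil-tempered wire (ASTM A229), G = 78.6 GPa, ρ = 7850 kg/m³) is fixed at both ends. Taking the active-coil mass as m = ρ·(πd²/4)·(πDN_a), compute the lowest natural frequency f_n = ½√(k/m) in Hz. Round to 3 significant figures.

120 Hz

k = Gd⁴/(8D³N_a) = (78.6×10³)(4.2⁴)/(8·31.0³·13) = 7.8941 N/mm = 7894.1 N/m
Wire length L = πDN_a = π·31.0·13 = 1266.1 mm
m = ρ·(πd²/4)·L = 7850 × 13.854×10⁻⁶ m² × 1.2661 m = 0.13769 kg
f_n = ½√(k/m) = 0.5·√(7894.1/0.13769) = 0.5·√(57331) = 119.72 Hz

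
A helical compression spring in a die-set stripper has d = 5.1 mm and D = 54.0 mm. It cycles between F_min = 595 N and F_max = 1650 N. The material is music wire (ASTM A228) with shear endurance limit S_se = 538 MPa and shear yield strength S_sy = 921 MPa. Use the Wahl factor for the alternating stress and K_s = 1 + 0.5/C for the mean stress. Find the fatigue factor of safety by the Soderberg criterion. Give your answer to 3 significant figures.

C = D/d = 54.0/5.1 = 10.5882; K_W = (4C−1)/(4C−4)+0.615/C = 1.1363; K_s = 1+0.5/C = 1.0472
F_a = (F_max−F_min)/2 = 527.5 N; F_m = (F_max+F_min)/2 = 1122.5 N
τ_a = K_W·8F_aD/(πd³) = 1.1363 × 546.82 = 621.36 MPa
τ_m = K_s·8F_mD/(πd³) = 1.0472 × 1163.6 = 1218.6 MPa
Soderberg: 1/n_f = τ_a/S_se + τ_m/S_sy = 621.36/538 + 1218.6/921 = 1.15494 + 1.32309 = 2.478
n_f = 1/2.478 = 0.4035

0.404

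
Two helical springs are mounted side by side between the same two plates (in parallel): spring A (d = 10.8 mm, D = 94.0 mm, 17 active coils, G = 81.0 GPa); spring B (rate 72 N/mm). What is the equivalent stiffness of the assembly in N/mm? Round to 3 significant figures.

k_A = Gd⁴/(8D³N_a) = (81.0×10³)(10.8⁴)/(8·94.0³·17) = 9.7557 N/mm
Parallel: k_eq = 9.7557 + 72 = 81.756 N/mm

81.8 N/mm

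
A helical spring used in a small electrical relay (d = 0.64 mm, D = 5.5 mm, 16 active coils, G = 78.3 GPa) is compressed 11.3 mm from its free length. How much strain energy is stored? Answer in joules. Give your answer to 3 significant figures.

0.0394 J

k = Gd⁴/(8D³N_a) = (78.3×10³)(0.64⁴)/(8·5.5³·16) = 0.61686 N/mm
U = ½kδ² = 0.5 × 0.61686 × 11.3² = 39.383 N·mm = 0.039383 J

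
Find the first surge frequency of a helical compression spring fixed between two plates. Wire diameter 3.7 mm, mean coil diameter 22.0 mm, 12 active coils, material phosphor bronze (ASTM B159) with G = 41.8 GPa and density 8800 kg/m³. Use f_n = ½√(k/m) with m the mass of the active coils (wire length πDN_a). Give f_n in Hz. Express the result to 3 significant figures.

156 Hz

k = Gd⁴/(8D³N_a) = (41.8×10³)(3.7⁴)/(8·22.0³·12) = 7.6638 N/mm = 7663.8 N/m
Wire length L = πDN_a = π·22.0·12 = 829.38 mm
m = ρ·(πd²/4)·L = 8800 × 10.752×10⁻⁶ m² × 0.82938 m = 0.078475 kg
f_n = ½√(k/m) = 0.5·√(7663.8/0.078475) = 0.5·√(97659) = 156.25 Hz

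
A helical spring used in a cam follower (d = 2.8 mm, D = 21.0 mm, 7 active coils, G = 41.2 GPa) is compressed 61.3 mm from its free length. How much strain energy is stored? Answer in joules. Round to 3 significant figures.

k = Gd⁴/(8D³N_a) = (41.2×10³)(2.8⁴)/(8·21.0³·7) = 4.883 N/mm
U = ½kδ² = 0.5 × 4.883 × 61.3² = 9174.3 N·mm = 9.1743 J

9.17 J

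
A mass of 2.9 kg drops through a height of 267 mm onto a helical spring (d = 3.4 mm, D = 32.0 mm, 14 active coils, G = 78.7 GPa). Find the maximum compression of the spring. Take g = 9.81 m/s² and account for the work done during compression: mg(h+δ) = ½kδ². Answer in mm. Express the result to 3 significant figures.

k = Gd⁴/(8D³N_a) = (78.7×10³)(3.4⁴)/(8·32.0³·14) = 2.8656 N/mm
W = mg = 2.9 × 9.81 = 28.449 N
½kδ² − Wδ − Wh = 0 → δ = (W + √(W² + 2kWh))/k
δ = (28.449 + √(809.35 + 43534.2))/2.8656 = (28.449 + 210.58)/2.8656 = 83.412 mm

83.4 mm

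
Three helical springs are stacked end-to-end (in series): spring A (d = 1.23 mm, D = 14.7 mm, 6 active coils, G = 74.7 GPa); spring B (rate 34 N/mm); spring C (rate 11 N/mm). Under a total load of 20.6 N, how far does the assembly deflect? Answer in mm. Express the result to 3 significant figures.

20.8 mm

k_A = Gd⁴/(8D³N_a) = (74.7×10³)(1.23⁴)/(8·14.7³·6) = 1.1214 N/mm
Series: 1/k_eq = 1/1.1214 + 1/34 + 1/11 = 1.0121; k_eq = 0.98805 N/mm
δ = F/k_eq = 20.6/0.98805 = 20.849 mm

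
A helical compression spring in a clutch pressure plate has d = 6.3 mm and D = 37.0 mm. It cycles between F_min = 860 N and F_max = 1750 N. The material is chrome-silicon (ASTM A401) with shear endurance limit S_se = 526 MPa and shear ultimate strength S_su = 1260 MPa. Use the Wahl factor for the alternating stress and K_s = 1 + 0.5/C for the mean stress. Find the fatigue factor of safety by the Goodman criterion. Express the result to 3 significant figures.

C = D/d = 37.0/6.3 = 5.8730; K_W = (4C−1)/(4C−4)+0.615/C = 1.2586; K_s = 1+0.5/C = 1.0851
F_a = (F_max−F_min)/2 = 445 N; F_m = (F_max+F_min)/2 = 1305 N
τ_a = K_W·8F_aD/(πd³) = 1.2586 × 167.68 = 211.05 MPa
τ_m = K_s·8F_mD/(πd³) = 1.0851 × 491.73 = 533.6 MPa
Goodman: 1/n_f = τ_a/S_se + τ_m/S_su = 211.05/526 + 533.6/1260 = 0.40123 + 0.42349 = 0.82472
n_f = 1/0.82472 = 1.213

1.21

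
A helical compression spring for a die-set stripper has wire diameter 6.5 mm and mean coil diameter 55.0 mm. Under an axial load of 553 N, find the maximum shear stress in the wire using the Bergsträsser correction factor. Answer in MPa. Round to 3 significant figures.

Spring index C = D/d = 55.0/6.5 = 8.4615
K_B = (4C+2)/(4C−3) = 35.846/30.846 = 1.1621
τ₀ = 8FD/(πd³) = 8·553·55.0/(π·6.5³) = 243320/862.76 = 282.03 MPa
τ_max = K·τ₀ = 1.1621 × 282.03 = 327.74 MPa

328 MPa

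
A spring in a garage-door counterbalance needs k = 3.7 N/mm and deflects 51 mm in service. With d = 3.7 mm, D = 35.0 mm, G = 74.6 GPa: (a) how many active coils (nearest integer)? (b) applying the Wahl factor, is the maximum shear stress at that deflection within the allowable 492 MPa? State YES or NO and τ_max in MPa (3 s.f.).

(a) 11 coils; (b) YES, τ_max = 384 MPa

N_a = Gd⁴/(8D³k) = (74.6×10³)(3.7⁴)/(8·35.0³·3.7) = 11.02 → N_a = 11
Actual rate k = Gd⁴/(8D³·11) = 3.7056 N/mm
Working load F = kδ = 3.7056·51 = 188.99 N
C = 35.0/3.7 = 9.4595; K_W = (4C−1)/(4C−4)+0.615/C = 1.1537
τ_max = K_W·8FD/(πd³) = 1.1537·332.53 = 383.63 MPa
τ_max ≤ 492 MPa → acceptable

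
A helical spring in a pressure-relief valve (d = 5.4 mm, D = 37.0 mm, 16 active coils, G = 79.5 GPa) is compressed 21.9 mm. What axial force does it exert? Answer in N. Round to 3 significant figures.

k = Gd⁴/(8D³N_a) = (79.5×10³)(5.4⁴)/(8·37.0³·16) = 10.426 N/mm
F = k·δ = 10.426 × 21.9 = 228.33 N

228 N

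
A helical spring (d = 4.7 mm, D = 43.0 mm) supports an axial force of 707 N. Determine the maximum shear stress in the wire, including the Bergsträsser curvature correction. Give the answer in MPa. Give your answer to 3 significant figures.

Spring index C = D/d = 43.0/4.7 = 9.1489
K_B = (4C+2)/(4C−3) = 38.596/33.596 = 1.1488
τ₀ = 8FD/(πd³) = 8·707·43.0/(π·4.7³) = 243208/326.17 = 745.65 MPa
τ_max = K·τ₀ = 1.1488 × 745.65 = 856.62 MPa

857 MPa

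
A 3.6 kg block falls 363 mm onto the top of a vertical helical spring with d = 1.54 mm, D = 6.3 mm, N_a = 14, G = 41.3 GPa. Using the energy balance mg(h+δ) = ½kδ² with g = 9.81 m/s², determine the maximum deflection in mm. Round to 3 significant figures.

k = Gd⁴/(8D³N_a) = (41.3×10³)(1.54⁴)/(8·6.3³·14) = 8.2946 N/mm
W = mg = 3.6 × 9.81 = 35.316 N
½kδ² − Wδ − Wh = 0 → δ = (W + √(W² + 2kWh))/k
δ = (35.316 + √(1247.2 + 212668))/8.2946 = (35.316 + 462.51)/8.2946 = 60.018 mm

60.0 mm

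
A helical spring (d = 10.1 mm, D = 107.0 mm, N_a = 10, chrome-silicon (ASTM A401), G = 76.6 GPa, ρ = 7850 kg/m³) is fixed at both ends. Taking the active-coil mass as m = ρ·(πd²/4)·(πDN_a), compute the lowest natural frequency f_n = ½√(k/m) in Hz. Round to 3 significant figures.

31.0 Hz

k = Gd⁴/(8D³N_a) = (76.6×10³)(10.1⁴)/(8·107.0³·10) = 8.1334 N/mm = 8133.4 N/m
Wire length L = πDN_a = π·107.0·10 = 3361.5 mm
m = ρ·(πd²/4)·L = 7850 × 80.118×10⁻⁶ m² × 3.3615 m = 2.1142 kg
f_n = ½√(k/m) = 0.5·√(8133.4/2.1142) = 0.5·√(3847.1) = 31.013 Hz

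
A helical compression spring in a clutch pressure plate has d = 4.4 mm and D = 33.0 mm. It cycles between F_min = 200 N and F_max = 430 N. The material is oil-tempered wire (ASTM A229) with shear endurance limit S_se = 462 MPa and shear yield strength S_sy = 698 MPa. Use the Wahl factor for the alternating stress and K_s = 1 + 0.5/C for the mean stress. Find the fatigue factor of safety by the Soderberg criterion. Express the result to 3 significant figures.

C = D/d = 33.0/4.4 = 7.5000; K_W = (4C−1)/(4C−4)+0.615/C = 1.1974; K_s = 1+0.5/C = 1.0667
F_a = (F_max−F_min)/2 = 115 N; F_m = (F_max+F_min)/2 = 315 N
τ_a = K_W·8F_aD/(πd³) = 1.1974 × 113.45 = 135.84 MPa
τ_m = K_s·8F_mD/(πd³) = 1.0667 × 310.75 = 331.46 MPa
Soderberg: 1/n_f = τ_a/S_se + τ_m/S_sy = 135.84/462 + 331.46/698 = 0.29403 + 0.47488 = 0.7689
n_f = 1/0.7689 = 1.301

1.30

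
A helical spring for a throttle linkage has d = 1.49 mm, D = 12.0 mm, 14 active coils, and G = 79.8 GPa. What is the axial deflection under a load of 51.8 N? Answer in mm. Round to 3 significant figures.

25.5 mm

k = Gd⁴/(8D³N_a) = (79.8×10³)(1.49⁴)/(8·12.0³·14) = 2.0323 N/mm
δ = F/k = 51.8 / 2.0323 = 25.488 mm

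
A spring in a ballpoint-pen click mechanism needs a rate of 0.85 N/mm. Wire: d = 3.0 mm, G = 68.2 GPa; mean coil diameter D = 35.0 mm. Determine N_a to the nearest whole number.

N_a = Gd⁴/(8D³k) = (68.2×10³ × 3.0⁴)/(8 × 35.0³ × 0.85)
    = 5.5242e+06 / 291550 = 18.95 → 19 coils

19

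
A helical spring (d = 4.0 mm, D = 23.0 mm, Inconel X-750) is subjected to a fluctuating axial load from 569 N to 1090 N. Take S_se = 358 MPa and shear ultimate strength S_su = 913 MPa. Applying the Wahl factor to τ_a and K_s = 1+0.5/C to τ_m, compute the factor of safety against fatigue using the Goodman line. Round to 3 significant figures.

C = D/d = 23.0/4.0 = 5.7500; K_W = (4C−1)/(4C−4)+0.615/C = 1.2649; K_s = 1+0.5/C = 1.0870
F_a = (F_max−F_min)/2 = 260.5 N; F_m = (F_max+F_min)/2 = 829.5 N
τ_a = K_W·8F_aD/(πd³) = 1.2649 × 238.39 = 301.53 MPa
τ_m = K_s·8F_mD/(πd³) = 1.0870 × 759.11 = 825.12 MPa
Goodman: 1/n_f = τ_a/S_se + τ_m/S_su = 301.53/358 + 825.12/913 = 0.84227 + 0.90374 = 1.746
n_f = 1/1.746 = 0.5727

0.573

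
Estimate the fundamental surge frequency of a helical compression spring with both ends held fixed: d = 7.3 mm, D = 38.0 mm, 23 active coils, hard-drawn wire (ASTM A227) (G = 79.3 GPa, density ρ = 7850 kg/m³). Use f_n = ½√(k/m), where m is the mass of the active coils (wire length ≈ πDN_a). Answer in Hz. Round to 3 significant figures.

78.6 Hz

k = Gd⁴/(8D³N_a) = (79.3×10³)(7.3⁴)/(8·38.0³·23) = 22.305 N/mm = 22305 N/m
Wire length L = πDN_a = π·38.0·23 = 2745.8 mm
m = ρ·(πd²/4)·L = 7850 × 41.854×10⁻⁶ m² × 2.7458 m = 0.90212 kg
f_n = ½√(k/m) = 0.5·√(22305/0.90212) = 0.5·√(24725) = 78.62 Hz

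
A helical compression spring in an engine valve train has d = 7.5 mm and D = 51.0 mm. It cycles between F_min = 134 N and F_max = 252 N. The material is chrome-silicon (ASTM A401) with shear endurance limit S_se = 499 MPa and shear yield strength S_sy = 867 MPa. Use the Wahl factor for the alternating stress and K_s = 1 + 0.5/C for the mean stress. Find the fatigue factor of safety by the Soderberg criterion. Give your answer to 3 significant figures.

C = D/d = 51.0/7.5 = 6.8000; K_W = (4C−1)/(4C−4)+0.615/C = 1.2198; K_s = 1+0.5/C = 1.0735
F_a = (F_max−F_min)/2 = 59 N; F_m = (F_max+F_min)/2 = 193 N
τ_a = K_W·8F_aD/(πd³) = 1.2198 × 18.163 = 22.154 MPa
τ_m = K_s·8F_mD/(πd³) = 1.0735 × 59.413 = 63.782 MPa
Soderberg: 1/n_f = τ_a/S_se + τ_m/S_sy = 22.154/499 + 63.782/867 = 0.04440 + 0.07357 = 0.11796
n_f = 1/0.11796 = 8.477

8.48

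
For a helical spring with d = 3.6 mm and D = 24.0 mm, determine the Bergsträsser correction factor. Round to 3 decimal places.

C = D/d = 24.0/3.6 = 6.6667
K_B = (4C+2)/(4C−3) = 28.667/23.667 = 1.2113

1.211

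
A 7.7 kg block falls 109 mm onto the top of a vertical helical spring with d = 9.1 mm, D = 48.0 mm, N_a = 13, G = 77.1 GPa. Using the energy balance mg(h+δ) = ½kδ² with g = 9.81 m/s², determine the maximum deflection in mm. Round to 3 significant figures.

20.6 mm

k = Gd⁴/(8D³N_a) = (77.1×10³)(9.1⁴)/(8·48.0³·13) = 45.969 N/mm
W = mg = 7.7 × 9.81 = 75.537 N
½kδ² − Wδ − Wh = 0 → δ = (W + √(W² + 2kWh))/k
δ = (75.537 + √(5705.8 + 756971))/45.969 = (75.537 + 873.31)/45.969 = 20.641 mm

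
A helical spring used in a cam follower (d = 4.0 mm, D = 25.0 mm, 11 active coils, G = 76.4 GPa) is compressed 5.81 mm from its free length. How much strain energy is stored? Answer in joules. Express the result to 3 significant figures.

0.240 J

k = Gd⁴/(8D³N_a) = (76.4×10³)(4.0⁴)/(8·25.0³·11) = 14.224 N/mm
U = ½kδ² = 0.5 × 14.224 × 5.81² = 240.08 N·mm = 0.24008 J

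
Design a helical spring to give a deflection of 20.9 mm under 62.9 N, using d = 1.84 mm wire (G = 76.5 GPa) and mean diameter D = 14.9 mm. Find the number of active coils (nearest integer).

Required rate k = F/δ = 62.9/20.9 = 3.0096 N/mm
N_a = Gd⁴/(8D³k) = (76.5×10³ × 1.84⁴)/(8 × 14.9³ × 3.0096)
    = 876865 / 79644 = 11.01 → 11 coils

11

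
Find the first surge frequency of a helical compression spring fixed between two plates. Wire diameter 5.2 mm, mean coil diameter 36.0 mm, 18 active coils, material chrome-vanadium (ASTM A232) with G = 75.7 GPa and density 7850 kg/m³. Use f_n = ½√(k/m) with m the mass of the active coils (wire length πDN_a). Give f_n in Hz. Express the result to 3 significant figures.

k = Gd⁴/(8D³N_a) = (75.7×10³)(5.2⁴)/(8·36.0³·18) = 8.2383 N/mm = 8238.3 N/m
Wire length L = πDN_a = π·36.0·18 = 2035.8 mm
m = ρ·(πd²/4)·L = 7850 × 21.237×10⁻⁶ m² × 2.0358 m = 0.33938 kg
f_n = ½√(k/m) = 0.5·√(8238.3/0.33938) = 0.5·√(24274) = 77.901 Hz

77.9 Hz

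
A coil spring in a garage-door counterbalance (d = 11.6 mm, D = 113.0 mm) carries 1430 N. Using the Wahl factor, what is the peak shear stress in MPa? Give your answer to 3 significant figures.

Spring index C = D/d = 113.0/11.6 = 9.7414
K_W = (4C−1)/(4C−4) + 0.615/C = 37.966/34.966 + 0.0631 = 1.1489
τ₀ = 8FD/(πd³) = 8·1430·113.0/(π·11.6³) = 1.29272e+06/4903.7 = 263.62 MPa
τ_max = K·τ₀ = 1.1489 × 263.62 = 302.88 MPa

303 MPa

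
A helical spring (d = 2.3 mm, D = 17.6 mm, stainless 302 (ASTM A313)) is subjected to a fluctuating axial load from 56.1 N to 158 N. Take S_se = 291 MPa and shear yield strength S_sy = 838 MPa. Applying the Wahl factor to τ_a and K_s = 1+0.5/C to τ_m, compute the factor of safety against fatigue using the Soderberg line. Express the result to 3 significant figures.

C = D/d = 17.6/2.3 = 7.6522; K_W = (4C−1)/(4C−4)+0.615/C = 1.1931; K_s = 1+0.5/C = 1.0653
F_a = (F_max−F_min)/2 = 50.95 N; F_m = (F_max+F_min)/2 = 107.05 N
τ_a = K_W·8F_aD/(πd³) = 1.1931 × 187.68 = 223.92 MPa
τ_m = K_s·8F_mD/(πd³) = 1.0653 × 394.33 = 420.09 MPa
Soderberg: 1/n_f = τ_a/S_se + τ_m/S_sy = 223.92/291 + 420.09/838 = 0.76949 + 0.50130 = 1.2708
n_f = 1/1.2708 = 0.7869

0.787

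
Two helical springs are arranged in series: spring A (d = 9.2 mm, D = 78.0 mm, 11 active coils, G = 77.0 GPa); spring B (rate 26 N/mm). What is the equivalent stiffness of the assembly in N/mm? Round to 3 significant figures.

k_A = Gd⁴/(8D³N_a) = (77.0×10³)(9.2⁴)/(8·78.0³·11) = 13.209 N/mm
Series: 1/k_eq = 1/13.209 + 1/26 = 0.11417; k_eq = 8.7591 N/mm

8.76 N/mm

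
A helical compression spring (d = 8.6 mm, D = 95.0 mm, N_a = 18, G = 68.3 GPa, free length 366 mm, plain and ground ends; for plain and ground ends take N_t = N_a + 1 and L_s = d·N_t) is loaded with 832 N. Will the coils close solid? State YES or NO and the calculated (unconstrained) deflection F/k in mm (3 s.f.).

YES, δ = 275 mm

k = Gd⁴/(8D³N_a) = (68.3×10³)(8.6⁴)/(8·95.0³·18) = 3.0261 N/mm
N_t = 19; L_s = 8.6·19 = 163.4 mm; δ_solid = L₀ − L_s = 366 − 163.4 = 202.6 mm
δ = F/k = 832/3.0261 = 274.94 mm
δ ≥ δ_solid → spring goes solid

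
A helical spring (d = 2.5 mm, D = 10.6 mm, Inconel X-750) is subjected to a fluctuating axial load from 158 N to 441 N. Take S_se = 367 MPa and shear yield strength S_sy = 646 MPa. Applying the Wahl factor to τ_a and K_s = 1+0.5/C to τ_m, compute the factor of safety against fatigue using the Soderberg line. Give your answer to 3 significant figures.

C = D/d = 10.6/2.5 = 4.2400; K_W = (4C−1)/(4C−4)+0.615/C = 1.3765; K_s = 1+0.5/C = 1.1179
F_a = (F_max−F_min)/2 = 141.5 N; F_m = (F_max+F_min)/2 = 299.5 N
τ_a = K_W·8F_aD/(πd³) = 1.3765 × 244.45 = 336.49 MPa
τ_m = K_s·8F_mD/(πd³) = 1.1179 × 517.4 = 578.41 MPa
Soderberg: 1/n_f = τ_a/S_se + τ_m/S_sy = 336.49/367 + 578.41/646 = 0.91686 + 0.89537 = 1.8122
n_f = 1/1.8122 = 0.5518

0.552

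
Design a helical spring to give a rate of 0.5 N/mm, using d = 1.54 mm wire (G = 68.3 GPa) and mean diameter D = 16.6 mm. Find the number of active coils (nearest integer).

21

N_a = Gd⁴/(8D³k) = (68.3×10³ × 1.54⁴)/(8 × 16.6³ × 0.5)
    = 384152 / 18297.2 = 21 → 21 coils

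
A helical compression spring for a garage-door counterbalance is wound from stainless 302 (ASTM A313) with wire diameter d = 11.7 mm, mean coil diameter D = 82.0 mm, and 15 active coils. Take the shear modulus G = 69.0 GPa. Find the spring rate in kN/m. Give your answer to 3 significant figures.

k = Gd⁴/(8D³N_a) = (69.0×10³ × 11.7⁴) / (8 × 82.0³ × 15)
  = 1.29298e+09 / 6.61642e+07 = 19.542 N/mm

19.5 kN/m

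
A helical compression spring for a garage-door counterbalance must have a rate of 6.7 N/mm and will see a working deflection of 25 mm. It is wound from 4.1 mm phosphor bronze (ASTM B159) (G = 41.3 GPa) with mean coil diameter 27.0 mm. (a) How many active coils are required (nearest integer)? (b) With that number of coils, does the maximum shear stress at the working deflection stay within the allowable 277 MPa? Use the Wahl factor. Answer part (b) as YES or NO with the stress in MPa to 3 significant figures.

(a) 11 coils; (b) YES, τ_max = 206 MPa

N_a = Gd⁴/(8D³k) = (41.3×10³)(4.1⁴)/(8·27.0³·6.7) = 11.06 → N_a = 11
Actual rate k = Gd⁴/(8D³·11) = 6.7377 N/mm
Working load F = kδ = 6.7377·25 = 168.44 N
C = 27.0/4.1 = 6.5854; K_W = (4C−1)/(4C−4)+0.615/C = 1.2277
τ_max = K_W·8FD/(πd³) = 1.2277·168.04 = 206.29 MPa
τ_max ≤ 277 MPa → acceptable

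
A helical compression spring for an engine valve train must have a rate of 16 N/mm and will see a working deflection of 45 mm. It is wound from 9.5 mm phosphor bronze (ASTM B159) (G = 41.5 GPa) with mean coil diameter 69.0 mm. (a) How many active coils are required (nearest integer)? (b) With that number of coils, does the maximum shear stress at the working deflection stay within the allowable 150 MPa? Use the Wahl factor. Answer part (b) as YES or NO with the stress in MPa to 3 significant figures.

N_a = Gd⁴/(8D³k) = (41.5×10³)(9.5⁴)/(8·69.0³·16) = 8.039 → N_a = 8
Actual rate k = Gd⁴/(8D³·8) = 16.077 N/mm
Working load F = kδ = 16.077·45 = 723.48 N
C = 69.0/9.5 = 7.2632; K_W = (4C−1)/(4C−4)+0.615/C = 1.2044
τ_max = K_W·8FD/(πd³) = 1.2044·148.27 = 178.58 MPa
τ_max > 150 MPa → exceeds allowable

(a) 8 coils; (b) NO, τ_max = 179 MPa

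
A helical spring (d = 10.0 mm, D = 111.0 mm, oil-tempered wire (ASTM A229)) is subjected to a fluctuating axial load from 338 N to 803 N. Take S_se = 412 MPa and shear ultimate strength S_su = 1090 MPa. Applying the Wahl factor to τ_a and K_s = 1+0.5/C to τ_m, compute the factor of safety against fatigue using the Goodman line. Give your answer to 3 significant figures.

C = D/d = 111.0/10.0 = 11.1000; K_W = (4C−1)/(4C−4)+0.615/C = 1.1297; K_s = 1+0.5/C = 1.0450
F_a = (F_max−F_min)/2 = 232.5 N; F_m = (F_max+F_min)/2 = 570.5 N
τ_a = K_W·8F_aD/(πd³) = 1.1297 × 65.718 = 74.239 MPa
τ_m = K_s·8F_mD/(πd³) = 1.0450 × 161.26 = 168.52 MPa
Goodman: 1/n_f = τ_a/S_se + τ_m/S_su = 74.239/412 + 168.52/1090 = 0.18019 + 0.15461 = 0.3348
n_f = 1/0.3348 = 2.987

2.99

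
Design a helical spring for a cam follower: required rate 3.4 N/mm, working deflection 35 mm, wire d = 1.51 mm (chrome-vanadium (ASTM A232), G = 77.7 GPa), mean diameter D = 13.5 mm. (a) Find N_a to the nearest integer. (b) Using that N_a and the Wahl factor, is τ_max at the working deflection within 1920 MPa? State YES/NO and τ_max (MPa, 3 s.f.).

N_a = Gd⁴/(8D³k) = (77.7×10³)(1.51⁴)/(8·13.5³·3.4) = 6.036 → N_a = 6
Actual rate k = Gd⁴/(8D³·6) = 3.4205 N/mm
Working load F = kδ = 3.4205·35 = 119.72 N
C = 13.5/1.51 = 8.9404; K_W = (4C−1)/(4C−4)+0.615/C = 1.1632
τ_max = K_W·8FD/(πd³) = 1.1632·1195.4 = 1390.5 MPa
τ_max ≤ 1920 MPa → acceptable

(a) 6 coils; (b) YES, τ_max = 1390 MPa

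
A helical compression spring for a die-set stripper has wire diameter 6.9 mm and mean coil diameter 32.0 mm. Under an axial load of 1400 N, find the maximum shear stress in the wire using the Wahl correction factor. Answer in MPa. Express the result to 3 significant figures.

Spring index C = D/d = 32.0/6.9 = 4.6377
K_W = (4C−1)/(4C−4) + 0.615/C = 17.551/14.551 + 0.1326 = 1.3388
τ₀ = 8FD/(πd³) = 8·1400·32.0/(π·6.9³) = 358400/1032 = 347.27 MPa
τ_max = K·τ₀ = 1.3388 × 347.27 = 464.92 MPa

465 MPa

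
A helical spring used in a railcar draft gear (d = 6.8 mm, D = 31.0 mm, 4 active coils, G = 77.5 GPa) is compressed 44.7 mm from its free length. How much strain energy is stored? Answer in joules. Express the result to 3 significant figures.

174 J

k = Gd⁴/(8D³N_a) = (77.5×10³)(6.8⁴)/(8·31.0³·4) = 173.82 N/mm
U = ½kδ² = 0.5 × 173.82 × 44.7² = 1.7366e+05 N·mm = 173.66 J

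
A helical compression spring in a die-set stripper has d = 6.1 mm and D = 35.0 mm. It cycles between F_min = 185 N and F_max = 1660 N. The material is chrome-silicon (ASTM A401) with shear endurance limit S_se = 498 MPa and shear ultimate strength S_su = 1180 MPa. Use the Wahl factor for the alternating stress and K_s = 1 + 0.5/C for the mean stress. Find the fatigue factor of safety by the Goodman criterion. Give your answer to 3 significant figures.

C = D/d = 35.0/6.1 = 5.7377; K_W = (4C−1)/(4C−4)+0.615/C = 1.2655; K_s = 1+0.5/C = 1.0871
F_a = (F_max−F_min)/2 = 737.5 N; F_m = (F_max+F_min)/2 = 922.5 N
τ_a = K_W·8F_aD/(πd³) = 1.2655 × 289.59 = 366.47 MPa
τ_m = K_s·8F_mD/(πd³) = 1.0871 × 362.23 = 393.8 MPa
Goodman: 1/n_f = τ_a/S_se + τ_m/S_su = 366.47/498 + 393.8/1180 = 0.73589 + 0.33373 = 1.0696
n_f = 1/1.0696 = 0.9349

0.935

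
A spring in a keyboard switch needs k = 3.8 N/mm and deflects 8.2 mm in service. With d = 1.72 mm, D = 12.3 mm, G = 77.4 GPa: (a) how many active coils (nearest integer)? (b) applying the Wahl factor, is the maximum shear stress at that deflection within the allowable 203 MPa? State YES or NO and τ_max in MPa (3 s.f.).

(a) 12 coils; (b) NO, τ_max = 231 MPa

N_a = Gd⁴/(8D³k) = (77.4×10³)(1.72⁴)/(8·12.3³·3.8) = 11.97 → N_a = 12
Actual rate k = Gd⁴/(8D³·12) = 3.792 N/mm
Working load F = kδ = 3.792·8.2 = 31.094 N
C = 12.3/1.72 = 7.1512; K_W = (4C−1)/(4C−4)+0.615/C = 1.2079
τ_max = K_W·8FD/(πd³) = 1.2079·191.4 = 231.2 MPa
τ_max > 203 MPa → exceeds allowable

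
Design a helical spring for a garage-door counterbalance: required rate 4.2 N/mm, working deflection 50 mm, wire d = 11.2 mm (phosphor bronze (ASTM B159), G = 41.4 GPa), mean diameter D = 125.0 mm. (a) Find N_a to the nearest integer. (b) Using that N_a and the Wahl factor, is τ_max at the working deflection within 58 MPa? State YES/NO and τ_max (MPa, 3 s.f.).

(a) 10 coils; (b) YES, τ_max = 53.3 MPa

N_a = Gd⁴/(8D³k) = (41.4×10³)(11.2⁴)/(8·125.0³·4.2) = 9.927 → N_a = 10
Actual rate k = Gd⁴/(8D³·10) = 4.1692 N/mm
Working load F = kδ = 4.1692·50 = 208.46 N
C = 125.0/11.2 = 11.1607; K_W = (4C−1)/(4C−4)+0.615/C = 1.1289
τ_max = K_W·8FD/(πd³) = 1.1289·47.23 = 53.319 MPa
τ_max ≤ 58 MPa → acceptable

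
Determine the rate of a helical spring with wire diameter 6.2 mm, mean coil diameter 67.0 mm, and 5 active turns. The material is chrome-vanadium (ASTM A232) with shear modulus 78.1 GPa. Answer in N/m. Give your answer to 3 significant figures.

9590 N/m

k = Gd⁴/(8D³N_a) = (78.1×10³ × 6.2⁴) / (8 × 67.0³ × 5)
  = 1.15403e+08 / 1.20305e+07 = 9.5925 N/mm = 9592.5 N/m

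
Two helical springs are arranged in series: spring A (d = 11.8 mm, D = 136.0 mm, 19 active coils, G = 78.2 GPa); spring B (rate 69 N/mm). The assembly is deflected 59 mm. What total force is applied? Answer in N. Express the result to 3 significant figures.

k_A = Gd⁴/(8D³N_a) = (78.2×10³)(11.8⁴)/(8·136.0³·19) = 3.9653 N/mm
Series: 1/k_eq = 1/3.9653 + 1/69 = 0.26668; k_eq = 3.7498 N/mm
F = k_eq·δ = 3.7498·59 = 221.24 N

221 N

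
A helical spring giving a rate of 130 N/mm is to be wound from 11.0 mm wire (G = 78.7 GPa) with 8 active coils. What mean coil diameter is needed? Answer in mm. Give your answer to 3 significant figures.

D = (Gd⁴/(8N_a·k))^(1/3) = (78.7×10³·11.0⁴/(8·8·130))^(1/3)
  = (138491)^(1/3) = 51.7377 mm

51.7 mm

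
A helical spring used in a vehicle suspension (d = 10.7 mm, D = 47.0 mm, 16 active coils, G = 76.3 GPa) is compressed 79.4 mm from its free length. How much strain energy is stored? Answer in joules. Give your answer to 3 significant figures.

237 J

k = Gd⁴/(8D³N_a) = (76.3×10³)(10.7⁴)/(8·47.0³·16) = 75.259 N/mm
U = ½kδ² = 0.5 × 75.259 × 79.4² = 2.3723e+05 N·mm = 237.23 J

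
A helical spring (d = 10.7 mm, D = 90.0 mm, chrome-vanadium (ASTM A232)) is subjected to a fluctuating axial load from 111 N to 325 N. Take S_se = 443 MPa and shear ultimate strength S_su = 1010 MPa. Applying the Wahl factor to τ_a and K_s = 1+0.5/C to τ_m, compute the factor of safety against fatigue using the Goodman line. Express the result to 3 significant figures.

10.4

C = D/d = 90.0/10.7 = 8.4112; K_W = (4C−1)/(4C−4)+0.615/C = 1.1743; K_s = 1+0.5/C = 1.0594
F_a = (F_max−F_min)/2 = 107 N; F_m = (F_max+F_min)/2 = 218 N
τ_a = K_W·8F_aD/(πd³) = 1.1743 × 20.018 = 23.507 MPa
τ_m = K_s·8F_mD/(πd³) = 1.0594 × 40.784 = 43.208 MPa
Goodman: 1/n_f = τ_a/S_se + τ_m/S_su = 23.507/443 + 43.208/1010 = 0.05306 + 0.04278 = 0.095844
n_f = 1/0.095844 = 10.43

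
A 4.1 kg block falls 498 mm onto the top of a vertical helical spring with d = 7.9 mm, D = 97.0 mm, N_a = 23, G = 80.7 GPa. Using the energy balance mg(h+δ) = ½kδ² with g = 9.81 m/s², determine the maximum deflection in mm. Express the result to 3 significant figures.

169 mm

k = Gd⁴/(8D³N_a) = (80.7×10³)(7.9⁴)/(8·97.0³·23) = 1.8718 N/mm
W = mg = 4.1 × 9.81 = 40.221 N
½kδ² − Wδ − Wh = 0 → δ = (W + √(W² + 2kWh))/k
δ = (40.221 + √(1617.7 + 74982.7))/1.8718 = (40.221 + 276.77)/1.8718 = 169.35 mm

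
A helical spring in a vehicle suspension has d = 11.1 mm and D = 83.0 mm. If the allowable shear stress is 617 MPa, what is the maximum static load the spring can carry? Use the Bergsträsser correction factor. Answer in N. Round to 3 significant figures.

C = D/d = 83.0/11.1 = 7.4775
K_B = (4C+2)/(4C−3) = 31.910/26.910 = 1.1858
τ_max = K·8FD/(πd³) → F_max = τ_allow·πd³/(8DK)
F_max = 617·π·11.1³/(8·83.0·1.1858) = 2.651e+06/787.37 = 3366.8 N

3370 N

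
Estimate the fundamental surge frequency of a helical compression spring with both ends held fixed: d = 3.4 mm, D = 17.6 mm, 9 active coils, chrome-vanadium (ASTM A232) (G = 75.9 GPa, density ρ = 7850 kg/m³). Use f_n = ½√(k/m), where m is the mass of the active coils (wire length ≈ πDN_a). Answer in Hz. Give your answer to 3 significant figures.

k = Gd⁴/(8D³N_a) = (75.9×10³)(3.4⁴)/(8·17.6³·9) = 25.84 N/mm = 25840 N/m
Wire length L = πDN_a = π·17.6·9 = 497.63 mm
m = ρ·(πd²/4)·L = 7850 × 9.0792×10⁻⁶ m² × 0.49763 m = 0.035467 kg
f_n = ½√(k/m) = 0.5·√(25840/0.035467) = 0.5·√(7.2856e+05) = 426.78 Hz

427 Hz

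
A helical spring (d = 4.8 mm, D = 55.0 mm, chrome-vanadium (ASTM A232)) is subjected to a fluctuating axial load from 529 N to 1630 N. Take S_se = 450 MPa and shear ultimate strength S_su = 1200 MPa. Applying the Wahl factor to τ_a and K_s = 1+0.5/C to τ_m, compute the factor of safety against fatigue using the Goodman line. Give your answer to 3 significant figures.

C = D/d = 55.0/4.8 = 11.4583; K_W = (4C−1)/(4C−4)+0.615/C = 1.1254; K_s = 1+0.5/C = 1.0436
F_a = (F_max−F_min)/2 = 550.5 N; F_m = (F_max+F_min)/2 = 1079.5 N
τ_a = K_W·8F_aD/(πd³) = 1.1254 × 697.17 = 784.58 MPa
τ_m = K_s·8F_mD/(πd³) = 1.0436 × 1367.1 = 1426.8 MPa
Goodman: 1/n_f = τ_a/S_se + τ_m/S_su = 784.58/450 + 1426.8/1200 = 1.74351 + 1.18897 = 2.9325
n_f = 1/2.9325 = 0.341

0.341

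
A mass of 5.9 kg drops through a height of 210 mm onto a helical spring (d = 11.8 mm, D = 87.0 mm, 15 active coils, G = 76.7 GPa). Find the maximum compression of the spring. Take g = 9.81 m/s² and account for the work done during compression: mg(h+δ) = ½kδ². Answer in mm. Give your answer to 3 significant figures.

k = Gd⁴/(8D³N_a) = (76.7×10³)(11.8⁴)/(8·87.0³·15) = 18.818 N/mm
W = mg = 5.9 × 9.81 = 57.879 N
½kδ² − Wδ − Wh = 0 → δ = (W + √(W² + 2kWh))/k
δ = (57.879 + √(3350 + 457462))/18.818 = (57.879 + 678.83)/18.818 = 39.148 mm

39.1 mm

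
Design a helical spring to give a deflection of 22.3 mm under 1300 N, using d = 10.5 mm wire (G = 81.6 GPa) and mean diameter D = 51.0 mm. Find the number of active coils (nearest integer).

Required rate k = F/δ = 1300/22.3 = 58.296 N/mm
N_a = Gd⁴/(8D³k) = (81.6×10³ × 10.5⁴)/(8 × 51.0³ × 58.296)
    = 9.91853e+08 / 6.18641e+07 = 16.03 → 16 coils

16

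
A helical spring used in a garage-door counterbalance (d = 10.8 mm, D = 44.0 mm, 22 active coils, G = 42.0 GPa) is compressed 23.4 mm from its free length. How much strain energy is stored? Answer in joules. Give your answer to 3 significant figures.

k = Gd⁴/(8D³N_a) = (42.0×10³)(10.8⁴)/(8·44.0³·22) = 38.113 N/mm
U = ½kδ² = 0.5 × 38.113 × 23.4² = 10435 N·mm = 10.435 J

10.4 J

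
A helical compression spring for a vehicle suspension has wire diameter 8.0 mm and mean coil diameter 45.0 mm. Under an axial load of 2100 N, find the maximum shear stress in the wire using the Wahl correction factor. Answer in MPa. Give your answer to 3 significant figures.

598 MPa

Spring index C = D/d = 45.0/8.0 = 5.6250
K_W = (4C−1)/(4C−4) + 0.615/C = 21.500/18.500 + 0.1093 = 1.2715
τ₀ = 8FD/(πd³) = 8·2100·45.0/(π·8.0³) = 756000/1608.5 = 470 MPa
τ_max = K·τ₀ = 1.2715 × 470 = 597.61 MPa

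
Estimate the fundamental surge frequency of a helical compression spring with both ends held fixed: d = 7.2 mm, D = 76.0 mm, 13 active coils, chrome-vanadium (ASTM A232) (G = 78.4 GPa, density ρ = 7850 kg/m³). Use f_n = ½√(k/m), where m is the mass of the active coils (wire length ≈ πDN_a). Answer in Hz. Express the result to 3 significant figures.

34.1 Hz

k = Gd⁴/(8D³N_a) = (78.4×10³)(7.2⁴)/(8·76.0³·13) = 4.615 N/mm = 4615 N/m
Wire length L = πDN_a = π·76.0·13 = 3103.9 mm
m = ρ·(πd²/4)·L = 7850 × 40.715×10⁻⁶ m² × 3.1039 m = 0.99204 kg
f_n = ½√(k/m) = 0.5·√(4615/0.99204) = 0.5·√(4652) = 34.103 Hz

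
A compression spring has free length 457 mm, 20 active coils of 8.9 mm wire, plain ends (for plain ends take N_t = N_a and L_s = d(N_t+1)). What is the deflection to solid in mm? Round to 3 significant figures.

N_t = 20; L_s = 8.9·21 = 186.9 mm
δ_solid = L₀ − L_s = 457 − 186.9 = 270.1 mm

270 mm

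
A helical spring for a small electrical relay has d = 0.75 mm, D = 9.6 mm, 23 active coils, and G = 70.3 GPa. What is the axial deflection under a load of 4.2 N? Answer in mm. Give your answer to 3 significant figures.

k = Gd⁴/(8D³N_a) = (70.3×10³)(0.75⁴)/(8·9.6³·23) = 0.13664 N/mm
δ = F/k = 4.2 / 0.13664 = 30.738 mm

30.7 mm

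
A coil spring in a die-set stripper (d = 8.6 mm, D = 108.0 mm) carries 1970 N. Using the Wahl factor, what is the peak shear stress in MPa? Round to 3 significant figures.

949 MPa

Spring index C = D/d = 108.0/8.6 = 12.5581
K_W = (4C−1)/(4C−4) + 0.615/C = 49.233/46.233 + 0.0490 = 1.1139
τ₀ = 8FD/(πd³) = 8·1970·108.0/(π·8.6³) = 1.70208e+06/1998.2 = 851.79 MPa
τ_max = K·τ₀ = 1.1139 × 851.79 = 948.78 MPa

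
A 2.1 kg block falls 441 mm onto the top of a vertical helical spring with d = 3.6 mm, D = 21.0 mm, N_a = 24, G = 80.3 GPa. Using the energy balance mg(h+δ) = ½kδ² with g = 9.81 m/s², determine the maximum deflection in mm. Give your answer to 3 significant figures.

k = Gd⁴/(8D³N_a) = (80.3×10³)(3.6⁴)/(8·21.0³·24) = 7.5852 N/mm
W = mg = 2.1 × 9.81 = 20.601 N
½kδ² − Wδ − Wh = 0 → δ = (W + √(W² + 2kWh))/k
δ = (20.601 + √(424.4 + 137824))/7.5852 = (20.601 + 371.82)/7.5852 = 51.735 mm

51.7 mm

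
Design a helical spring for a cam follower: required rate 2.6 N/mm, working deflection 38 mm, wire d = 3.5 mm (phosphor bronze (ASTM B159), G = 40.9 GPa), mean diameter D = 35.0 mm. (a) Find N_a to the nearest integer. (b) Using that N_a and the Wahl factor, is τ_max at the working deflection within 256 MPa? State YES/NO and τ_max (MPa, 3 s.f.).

(a) 7 coils; (b) YES, τ_max = 231 MPa

N_a = Gd⁴/(8D³k) = (40.9×10³)(3.5⁴)/(8·35.0³·2.6) = 6.882 → N_a = 7
Actual rate k = Gd⁴/(8D³·7) = 2.5562 N/mm
Working load F = kδ = 2.5562·38 = 97.138 N
C = 35.0/3.5 = 10.0000; K_W = (4C−1)/(4C−4)+0.615/C = 1.1448
τ_max = K_W·8FD/(πd³) = 1.1448·201.93 = 231.17 MPa
τ_max ≤ 256 MPa → acceptable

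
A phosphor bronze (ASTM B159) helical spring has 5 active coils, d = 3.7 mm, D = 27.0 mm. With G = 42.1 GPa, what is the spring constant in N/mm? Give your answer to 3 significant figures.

10.0 N/mm

k = Gd⁴/(8D³N_a) = (42.1×10³ × 3.7⁴) / (8 × 27.0³ × 5)
  = 7.89022e+06 / 787320 = 10.022 N/mm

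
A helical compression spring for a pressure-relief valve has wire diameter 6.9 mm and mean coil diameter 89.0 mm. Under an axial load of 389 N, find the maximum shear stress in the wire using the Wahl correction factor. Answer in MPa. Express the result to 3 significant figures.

298 MPa

Spring index C = D/d = 89.0/6.9 = 12.8986
K_W = (4C−1)/(4C−4) + 0.615/C = 50.594/47.594 + 0.0477 = 1.1107
τ₀ = 8FD/(πd³) = 8·389·89.0/(π·6.9³) = 276968/1032 = 268.37 MPa
τ_max = K·τ₀ = 1.1107 × 268.37 = 298.08 MPa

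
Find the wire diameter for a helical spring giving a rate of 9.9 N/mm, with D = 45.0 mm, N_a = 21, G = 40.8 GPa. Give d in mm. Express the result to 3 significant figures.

d = (8D³N_a·k / G)^(1/4) = (8·45.0³·21·9.9 / (40.8×10³))^0.25
  = (3714.7)^0.25 = 7.8069 mm

7.81 mm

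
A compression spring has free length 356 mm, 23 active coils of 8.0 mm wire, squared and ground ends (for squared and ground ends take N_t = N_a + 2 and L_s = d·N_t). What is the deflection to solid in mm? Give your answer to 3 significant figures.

N_t = 25; L_s = 8.0·25 = 200 mm
δ_solid = L₀ − L_s = 356 − 200 = 156 mm

156 mm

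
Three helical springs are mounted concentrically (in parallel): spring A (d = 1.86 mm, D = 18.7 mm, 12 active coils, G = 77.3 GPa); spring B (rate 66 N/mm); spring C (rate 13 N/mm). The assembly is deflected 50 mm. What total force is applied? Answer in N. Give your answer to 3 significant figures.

4020 N

k_A = Gd⁴/(8D³N_a) = (77.3×10³)(1.86⁴)/(8·18.7³·12) = 1.4738 N/mm
Parallel: k_eq = 1.4738 + 66 + 13 = 80.474 N/mm
F = k_eq·δ = 80.474·50 = 4023.7 N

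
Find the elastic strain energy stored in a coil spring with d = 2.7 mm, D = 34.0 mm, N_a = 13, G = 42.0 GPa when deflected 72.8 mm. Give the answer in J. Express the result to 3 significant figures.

1.45 J

k = Gd⁴/(8D³N_a) = (42.0×10³)(2.7⁴)/(8·34.0³·13) = 0.54605 N/mm
U = ½kδ² = 0.5 × 0.54605 × 72.8² = 1447 N·mm = 1.447 J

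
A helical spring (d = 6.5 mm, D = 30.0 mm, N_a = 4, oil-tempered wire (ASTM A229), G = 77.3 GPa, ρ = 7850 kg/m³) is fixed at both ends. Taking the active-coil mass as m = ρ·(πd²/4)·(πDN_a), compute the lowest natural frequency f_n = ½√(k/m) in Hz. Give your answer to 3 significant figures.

638 Hz

k = Gd⁴/(8D³N_a) = (77.3×10³)(6.5⁴)/(8·30.0³·4) = 159.71 N/mm = 1.5971e+05 N/m
Wire length L = πDN_a = π·30.0·4 = 376.99 mm
m = ρ·(πd²/4)·L = 7850 × 33.183×10⁻⁶ m² × 0.37699 m = 0.098201 kg
f_n = ½√(k/m) = 0.5·√(1.5971e+05/0.098201) = 0.5·√(1.6263e+06) = 637.63 Hz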